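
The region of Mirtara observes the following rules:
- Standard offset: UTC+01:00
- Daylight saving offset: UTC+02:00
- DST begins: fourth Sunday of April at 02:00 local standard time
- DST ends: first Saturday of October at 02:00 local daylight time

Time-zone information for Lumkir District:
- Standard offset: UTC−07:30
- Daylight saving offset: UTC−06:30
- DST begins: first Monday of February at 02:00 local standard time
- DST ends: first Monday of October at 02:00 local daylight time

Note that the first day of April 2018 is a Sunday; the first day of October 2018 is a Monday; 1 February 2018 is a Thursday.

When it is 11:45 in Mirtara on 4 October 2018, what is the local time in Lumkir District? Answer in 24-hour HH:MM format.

02:15

1 April 2018 is a Sunday, so the first Sunday is April 1 and the fourth is April 22.
1 October 2018 is a Monday, so the first Saturday is October 6.
4 October 2018 falls between 22 April and 6 October, so daylight saving is in effect and Mirtara is at UTC+02:00.
11:45 Mirtara − 2h = 09:45 UTC.
1 February 2018 is a Thursday, so the first Monday is February 5.
1 October 2018 is a Monday, so the first Monday is October 1.
At the standard offset (UTC−07:30), 09:45 UTC − 7h30m = 02:15 Lumkir District standard time.
Daylight saving runs 5 February – 1 October; the standard-time date in Lumkir District, 4 October 2018, is outside that window, so Lumkir District is on standard time at UTC−07:30.
09:45 UTC − 7h30m = 02:15 Lumkir District.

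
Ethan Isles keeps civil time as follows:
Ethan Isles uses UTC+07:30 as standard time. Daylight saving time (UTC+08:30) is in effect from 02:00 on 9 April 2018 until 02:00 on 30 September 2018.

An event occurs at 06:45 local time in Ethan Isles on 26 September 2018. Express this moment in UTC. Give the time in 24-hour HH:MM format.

26 September 2018 falls between 9 April and 30 September, so daylight saving is in effect and Ethan Isles is at UTC+08:30.
06:45 local − 8h30m = 22:15 UTC (rolling into the previous day, 25 September 2018).

22:15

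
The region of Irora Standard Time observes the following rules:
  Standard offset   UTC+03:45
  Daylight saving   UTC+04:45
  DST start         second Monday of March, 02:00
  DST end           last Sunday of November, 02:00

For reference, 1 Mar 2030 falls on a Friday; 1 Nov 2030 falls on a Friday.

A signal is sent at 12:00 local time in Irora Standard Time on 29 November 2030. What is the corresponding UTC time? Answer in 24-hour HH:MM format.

08:15

1 March 2030 is a Friday, so the first Monday is March 4 and the second is March 11.
1 November 2030 is a Friday, so Sundays fall on 3, 10, 17, 24; the last is November 24.
Daylight saving runs 11 March – 24 November; 29 November 2030 is outside that window, so Irora Standard Time is on standard time at UTC+03:45.
12:00 local − 3h45m = 08:15 UTC.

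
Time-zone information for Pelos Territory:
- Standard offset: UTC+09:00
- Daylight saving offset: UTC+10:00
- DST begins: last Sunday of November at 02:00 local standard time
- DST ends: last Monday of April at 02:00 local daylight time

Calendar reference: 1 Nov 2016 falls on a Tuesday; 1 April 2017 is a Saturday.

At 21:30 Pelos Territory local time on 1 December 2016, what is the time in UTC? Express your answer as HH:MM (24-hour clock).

1 November 2016 is a Tuesday, so Sundays fall on 6, 13, 20, 27; the last is November 27.
1 April 2017 is a Saturday, so Mondays fall on 3, 10, 17, 24; the last is April 24.
Daylight saving runs 27 November 2016 – 24 April 2017; 1 December 2016 is inside that window, so Pelos Territory is at UTC+10:00.
21:30 local − 10h = 11:30 UTC.

11:30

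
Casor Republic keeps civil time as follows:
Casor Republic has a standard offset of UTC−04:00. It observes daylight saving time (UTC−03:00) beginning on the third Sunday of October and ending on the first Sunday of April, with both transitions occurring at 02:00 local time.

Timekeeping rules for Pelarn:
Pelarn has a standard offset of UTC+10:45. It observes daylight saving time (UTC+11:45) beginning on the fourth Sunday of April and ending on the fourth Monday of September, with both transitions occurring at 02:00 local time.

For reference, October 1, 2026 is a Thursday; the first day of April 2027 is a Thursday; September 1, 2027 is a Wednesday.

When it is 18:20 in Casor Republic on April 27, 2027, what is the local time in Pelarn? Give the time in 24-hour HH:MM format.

1 October 2026 is a Thursday, so the first Sunday is October 4 and the third is October 18.
1 April 2027 is a Thursday, so the first Sunday is April 4.
Daylight saving runs 18 October 2026 – 4 April 2027; April 27, 2027 is outside that window, so Casor Republic is on standard time at UTC−04:00.
18:20 Casor Republic + 4h = 22:20 UTC.
1 April 2027 is a Thursday, so the first Sunday is April 4 and the fourth is April 25.
1 September 2027 is a Wednesday, so the first Monday is September 6 and the fourth is September 27.
At the standard offset (UTC+10:45), 22:20 UTC + 10h45m = 09:05 Pelarn standard time (rolling into the next day, 28 April 2027).
Daylight saving runs 25 April – 27 September; the standard-time date in Pelarn, April 28, 2027, is inside that window, so Pelarn is at UTC+11:45.
22:20 UTC + 11h45m = 10:05 Pelarn (rolling into the next day, 28 April 2027).

10:05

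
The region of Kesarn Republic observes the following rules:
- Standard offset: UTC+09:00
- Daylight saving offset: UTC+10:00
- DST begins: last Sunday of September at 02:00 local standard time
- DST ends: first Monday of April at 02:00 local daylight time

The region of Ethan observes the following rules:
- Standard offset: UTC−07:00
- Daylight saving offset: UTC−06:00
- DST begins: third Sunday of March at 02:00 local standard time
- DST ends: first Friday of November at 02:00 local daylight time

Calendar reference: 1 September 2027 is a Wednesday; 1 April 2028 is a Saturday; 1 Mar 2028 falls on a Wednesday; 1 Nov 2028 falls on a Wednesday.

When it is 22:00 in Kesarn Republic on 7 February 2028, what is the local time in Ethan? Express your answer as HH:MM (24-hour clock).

05:00

1 September 2027 is a Wednesday, so Sundays fall on 5, 12, 19, 26; the last is September 26.
1 April 2028 is a Saturday, so the first Monday is April 3.
7 February 2028 falls between 26 September 2027 and 3 April 2028, so daylight saving is in effect and Kesarn Republic is at UTC+10:00.
22:00 Kesarn Republic − 10h = 12:00 UTC.
1 March 2028 is a Wednesday, so the first Sunday is March 5 and the third is March 19.
1 November 2028 is a Wednesday, so the first Friday is November 3.
At the standard offset (UTC−07:00), 12:00 UTC − 7h = 05:00 Ethan standard time.
The standard-time date in Ethan, 7 February 2028, is outside the daylight-saving period (19 March – 3 November), so Ethan is on standard time, UTC−07:00.
12:00 UTC − 7h = 05:00 Ethan.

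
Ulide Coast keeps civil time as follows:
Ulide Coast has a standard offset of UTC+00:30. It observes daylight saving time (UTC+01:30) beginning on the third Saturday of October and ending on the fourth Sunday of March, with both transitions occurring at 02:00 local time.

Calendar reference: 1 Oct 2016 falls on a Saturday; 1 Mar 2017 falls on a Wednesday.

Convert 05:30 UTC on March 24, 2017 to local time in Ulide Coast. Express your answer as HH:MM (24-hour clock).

1 October 2016 is a Saturday, so the first Saturday is October 1 and the third is October 15.
1 March 2017 is a Wednesday, so the first Sunday is March 5 and the fourth is March 26.
At the standard offset (UTC+00:30), 05:30 UTC + 0h30m = 06:00 Ulide Coast standard time.
The standard-time date in Ulide Coast, March 24, 2017, falls between 15 October 2016 and 26 March 2017, so daylight saving is in effect and Ulide Coast is at UTC+01:30.
05:30 UTC + 1h30m = 07:00 local.

07:00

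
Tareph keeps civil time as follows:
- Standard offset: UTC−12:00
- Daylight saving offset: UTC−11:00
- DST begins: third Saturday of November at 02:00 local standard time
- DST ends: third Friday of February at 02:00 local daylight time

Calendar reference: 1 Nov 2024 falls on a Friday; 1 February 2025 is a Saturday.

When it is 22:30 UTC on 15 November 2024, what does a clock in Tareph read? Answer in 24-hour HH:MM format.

10:30

1 November 2024 is a Friday, so the first Saturday is November 2 and the third is November 16.
1 February 2025 is a Saturday, so the first Friday is February 7 and the third is February 21.
At the standard offset (UTC−12:00), 22:30 UTC − 12h = 10:30 Tareph standard time.
The standard-time date in Tareph, 15 November 2024, is outside the daylight-saving period (16 November 2024 – 21 February 2025), so Tareph is on standard time, UTC−12:00.
22:30 UTC − 12h = 10:30 local.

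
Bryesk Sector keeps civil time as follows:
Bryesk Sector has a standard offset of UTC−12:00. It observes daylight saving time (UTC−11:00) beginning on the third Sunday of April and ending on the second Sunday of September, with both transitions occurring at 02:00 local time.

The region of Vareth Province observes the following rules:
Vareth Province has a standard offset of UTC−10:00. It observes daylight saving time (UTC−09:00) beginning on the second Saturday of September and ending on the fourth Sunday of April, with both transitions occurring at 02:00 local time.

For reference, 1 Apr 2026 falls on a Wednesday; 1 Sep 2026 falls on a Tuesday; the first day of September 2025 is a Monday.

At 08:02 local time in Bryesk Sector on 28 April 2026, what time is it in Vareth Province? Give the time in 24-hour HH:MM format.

1 April 2026 is a Wednesday, so the first Sunday is April 5 and the third is April 19.
1 September 2026 is a Tuesday, so the first Sunday is September 6 and the second is September 13.
Daylight saving runs 19 April – 13 September; 28 April 2026 is inside that window, so Bryesk Sector is at UTC−11:00.
08:02 Bryesk Sector + 11h = 19:02 UTC.
1 September 2025 is a Monday, so the first Saturday is September 6 and the second is September 13.
1 April 2026 is a Wednesday, so the first Sunday is April 5 and the fourth is April 26.
At the standard offset (UTC−10:00), 19:02 UTC − 10h = 09:02 Vareth Province standard time.
The standard-time date in Vareth Province, 28 April 2026, is outside the daylight-saving period (13 September 2025 – 26 April 2026), so Vareth Province is on standard time, UTC−10:00.
19:02 UTC − 10h = 09:02 Vareth Province.

09:02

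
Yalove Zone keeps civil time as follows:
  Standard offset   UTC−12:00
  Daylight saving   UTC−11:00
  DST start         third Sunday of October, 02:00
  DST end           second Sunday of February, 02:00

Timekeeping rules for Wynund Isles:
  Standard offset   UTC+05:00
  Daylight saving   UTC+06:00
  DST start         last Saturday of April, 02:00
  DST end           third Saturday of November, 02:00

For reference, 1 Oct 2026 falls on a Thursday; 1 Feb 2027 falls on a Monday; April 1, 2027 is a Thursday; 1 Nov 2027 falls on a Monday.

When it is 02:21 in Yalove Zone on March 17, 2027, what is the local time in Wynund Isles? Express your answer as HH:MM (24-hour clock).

1 October 2026 is a Thursday, so the first Sunday is October 4 and the third is October 18.
1 February 2027 is a Monday, so the first Sunday is February 7 and the second is February 14.
Daylight saving runs 18 October 2026 – 14 February 2027; March 17, 2027 is outside that window, so Yalove Zone is on standard time at UTC−12:00.
02:21 Yalove Zone + 12h = 14:21 UTC.
1 April 2027 is a Thursday, so Saturdays fall on 3, 10, 17, 24; the last is April 24.
1 November 2027 is a Monday, so the first Saturday is November 6 and the third is November 20.
At the standard offset (UTC+05:00), 14:21 UTC + 5h = 19:21 Wynund Isles standard time.
Daylight saving runs 24 April – 20 November; the standard-time date in Wynund Isles, March 17, 2027, is outside that window, so Wynund Isles is on standard time at UTC+05:00.
14:21 UTC + 5h = 19:21 Wynund Isles.

19:21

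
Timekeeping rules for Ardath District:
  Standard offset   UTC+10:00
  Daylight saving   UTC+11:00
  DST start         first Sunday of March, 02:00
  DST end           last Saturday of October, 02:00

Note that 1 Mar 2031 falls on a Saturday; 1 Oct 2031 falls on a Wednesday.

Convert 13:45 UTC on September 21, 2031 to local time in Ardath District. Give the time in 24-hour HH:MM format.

00:45

1 March 2031 is a Saturday, so the first Sunday is March 2.
1 October 2031 is a Wednesday, so Saturdays fall on 4, 11, 18, 25; the last is October 25.
At the standard offset (UTC+10:00), 13:45 UTC + 10h = 23:45 Ardath District standard time.
The standard-time date in Ardath District, September 21, 2031, falls between 2 March and 25 October, so daylight saving is in effect and Ardath District is at UTC+11:00.
13:45 UTC + 11h = 00:45 local (rolling into the next day, 22 September 2031).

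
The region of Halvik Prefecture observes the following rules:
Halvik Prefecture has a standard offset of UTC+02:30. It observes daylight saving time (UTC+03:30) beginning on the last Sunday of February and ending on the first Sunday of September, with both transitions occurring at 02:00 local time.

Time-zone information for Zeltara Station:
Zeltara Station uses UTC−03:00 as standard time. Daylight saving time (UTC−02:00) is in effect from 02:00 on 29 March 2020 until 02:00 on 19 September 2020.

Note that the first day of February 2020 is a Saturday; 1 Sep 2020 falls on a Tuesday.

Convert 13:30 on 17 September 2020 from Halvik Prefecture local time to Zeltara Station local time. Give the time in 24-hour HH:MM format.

09:00

1 February 2020 is a Saturday, so Sundays fall on 2, 9, 16, 23; the last is February 23.
1 September 2020 is a Tuesday, so the first Sunday is September 6.
Daylight saving runs 23 February – 6 September; 17 September 2020 is outside that window, so Halvik Prefecture is on standard time at UTC+02:30.
13:30 Halvik Prefecture − 2h30m = 11:00 UTC.
At the standard offset (UTC−03:00), 11:00 UTC − 3h = 08:00 Zeltara Station standard time.
The standard-time date in Zeltara Station, 17 September 2020, lies within the daylight-saving period (29 March – 19 September), so Zeltara Station is on daylight time, UTC−02:00.
11:00 UTC − 2h = 09:00 Zeltara Station.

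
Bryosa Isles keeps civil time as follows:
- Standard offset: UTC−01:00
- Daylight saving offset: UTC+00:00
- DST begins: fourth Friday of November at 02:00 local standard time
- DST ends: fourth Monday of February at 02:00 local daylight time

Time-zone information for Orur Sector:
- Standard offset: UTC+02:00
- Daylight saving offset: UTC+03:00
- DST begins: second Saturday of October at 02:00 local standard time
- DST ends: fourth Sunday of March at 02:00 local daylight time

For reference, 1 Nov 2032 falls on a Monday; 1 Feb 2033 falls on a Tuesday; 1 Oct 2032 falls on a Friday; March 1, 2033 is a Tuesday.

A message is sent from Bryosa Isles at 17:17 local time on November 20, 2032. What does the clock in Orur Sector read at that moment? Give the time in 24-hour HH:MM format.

21:17

1 November 2032 is a Monday, so the first Friday is November 5 and the fourth is November 26.
1 February 2033 is a Tuesday, so the first Monday is February 7 and the fourth is February 28.
Daylight saving runs 26 November 2032 – 28 February 2033; November 20, 2032 is outside that window, so Bryosa Isles is on standard time at UTC−01:00.
17:17 Bryosa Isles + 1h = 18:17 UTC.
1 October 2032 is a Friday, so the first Saturday is October 2 and the second is October 9.
1 March 2033 is a Tuesday, so the first Sunday is March 6 and the fourth is March 27.
At the standard offset (UTC+02:00), 18:17 UTC + 2h = 20:17 Orur Sector standard time.
The standard-time date in Orur Sector, November 20, 2032, lies within the daylight-saving period (9 October 2032 – 27 March 2033), so Orur Sector is on daylight time, UTC+03:00.
18:17 UTC + 3h = 21:17 Orur Sector.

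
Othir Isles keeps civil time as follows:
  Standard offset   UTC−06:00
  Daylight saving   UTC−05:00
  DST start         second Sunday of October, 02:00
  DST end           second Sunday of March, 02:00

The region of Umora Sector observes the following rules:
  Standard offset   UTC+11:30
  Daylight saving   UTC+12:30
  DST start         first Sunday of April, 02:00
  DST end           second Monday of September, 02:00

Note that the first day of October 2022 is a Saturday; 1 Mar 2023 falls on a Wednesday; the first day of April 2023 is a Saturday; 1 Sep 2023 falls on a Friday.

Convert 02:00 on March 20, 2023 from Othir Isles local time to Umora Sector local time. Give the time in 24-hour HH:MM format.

19:30

1 October 2022 is a Saturday, so the first Sunday is October 2 and the second is October 9.
1 March 2023 is a Wednesday, so the first Sunday is March 5 and the second is March 12.
March 20, 2023 is outside the daylight-saving period (9 October 2022 – 12 March 2023), so Othir Isles is on standard time, UTC−06:00.
02:00 Othir Isles + 6h = 08:00 UTC.
1 April 2023 is a Saturday, so the first Sunday is April 2.
1 September 2023 is a Friday, so the first Monday is September 4 and the second is September 11.
At the standard offset (UTC+11:30), 08:00 UTC + 11h30m = 19:30 Umora Sector standard time.
Daylight saving runs 2 April – 11 September; the standard-time date in Umora Sector, March 20, 2023, is outside that window, so Umora Sector is on standard time at UTC+11:30.
08:00 UTC + 11h30m = 19:30 Umora Sector.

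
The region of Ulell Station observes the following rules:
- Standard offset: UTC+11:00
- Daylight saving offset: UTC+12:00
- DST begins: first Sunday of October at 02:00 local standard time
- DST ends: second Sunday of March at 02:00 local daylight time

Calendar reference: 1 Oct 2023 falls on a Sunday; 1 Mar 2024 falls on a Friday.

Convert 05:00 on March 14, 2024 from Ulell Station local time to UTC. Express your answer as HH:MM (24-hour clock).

18:00

1 October 2023 is a Sunday, so the first Sunday is October 1.
1 March 2024 is a Friday, so the first Sunday is March 3 and the second is March 10.
Daylight saving runs 1 October 2023 – 10 March 2024; March 14, 2024 is outside that window, so Ulell Station is on standard time at UTC+11:00.
05:00 local − 11h = 18:00 UTC (rolling into the previous day, 13 March 2024).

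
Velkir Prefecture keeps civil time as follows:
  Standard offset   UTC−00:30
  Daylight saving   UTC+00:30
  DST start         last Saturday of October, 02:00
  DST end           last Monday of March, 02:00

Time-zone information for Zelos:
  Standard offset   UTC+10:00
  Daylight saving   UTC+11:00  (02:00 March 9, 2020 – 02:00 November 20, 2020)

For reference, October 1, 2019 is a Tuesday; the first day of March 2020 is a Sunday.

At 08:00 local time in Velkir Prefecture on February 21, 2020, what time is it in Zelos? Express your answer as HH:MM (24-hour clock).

1 October 2019 is a Tuesday, so Saturdays fall on 5, 12, 19, 26; the last is October 26.
1 March 2020 is a Sunday, so Mondays fall on 2, 9, 16, 23, 30; the last is March 30.
February 21, 2020 falls between 26 October 2019 and 30 March 2020, so daylight saving is in effect and Velkir Prefecture is at UTC+00:30.
08:00 Velkir Prefecture − 0h30m = 07:30 UTC.
At the standard offset (UTC+10:00), 07:30 UTC + 10h = 17:30 Zelos standard time.
Daylight saving runs 9 March – 20 November; the standard-time date in Zelos, February 21, 2020, is outside that window, so Zelos is on standard time at UTC+10:00.
07:30 UTC + 10h = 17:30 Zelos.

17:30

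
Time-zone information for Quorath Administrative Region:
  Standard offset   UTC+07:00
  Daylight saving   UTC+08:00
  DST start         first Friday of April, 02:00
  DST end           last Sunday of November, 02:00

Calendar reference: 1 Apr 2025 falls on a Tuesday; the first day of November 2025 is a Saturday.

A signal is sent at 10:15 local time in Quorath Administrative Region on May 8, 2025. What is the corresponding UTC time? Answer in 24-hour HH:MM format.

1 April 2025 is a Tuesday, so the first Friday is April 4.
1 November 2025 is a Saturday, so Sundays fall on 2, 9, 16, 23, 30; the last is November 30.
May 8, 2025 falls between 4 April and 30 November, so daylight saving is in effect and Quorath Administrative Region is at UTC+08:00.
10:15 local − 8h = 02:15 UTC.

02:15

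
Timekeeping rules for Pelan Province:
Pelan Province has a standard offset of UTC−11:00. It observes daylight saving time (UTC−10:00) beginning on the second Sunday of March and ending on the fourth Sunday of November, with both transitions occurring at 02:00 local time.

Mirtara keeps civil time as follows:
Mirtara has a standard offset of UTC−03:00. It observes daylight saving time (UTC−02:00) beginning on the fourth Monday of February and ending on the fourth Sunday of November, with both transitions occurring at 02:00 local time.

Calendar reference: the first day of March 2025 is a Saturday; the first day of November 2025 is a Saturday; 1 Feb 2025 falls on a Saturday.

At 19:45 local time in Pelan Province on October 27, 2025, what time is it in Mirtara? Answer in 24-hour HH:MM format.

03:45

1 March 2025 is a Saturday, so the first Sunday is March 2 and the second is March 9.
1 November 2025 is a Saturday, so the first Sunday is November 2 and the fourth is November 23.
Daylight saving runs 9 March – 23 November; October 27, 2025 is inside that window, so Pelan Province is at UTC−10:00.
19:45 Pelan Province + 10h = 05:45 UTC (rolling into the next day, 28 October 2025).
1 February 2025 is a Saturday, so the first Monday is February 3 and the fourth is February 24.
1 November 2025 is a Saturday, so the first Sunday is November 2 and the fourth is November 23.
At the standard offset (UTC−03:00), 05:45 UTC − 3h = 02:45 Mirtara standard time.
Daylight saving runs 24 February – 23 November; the standard-time date in Mirtara, October 28, 2025, is inside that window, so Mirtara is at UTC−02:00.
05:45 UTC − 2h = 03:45 Mirtara.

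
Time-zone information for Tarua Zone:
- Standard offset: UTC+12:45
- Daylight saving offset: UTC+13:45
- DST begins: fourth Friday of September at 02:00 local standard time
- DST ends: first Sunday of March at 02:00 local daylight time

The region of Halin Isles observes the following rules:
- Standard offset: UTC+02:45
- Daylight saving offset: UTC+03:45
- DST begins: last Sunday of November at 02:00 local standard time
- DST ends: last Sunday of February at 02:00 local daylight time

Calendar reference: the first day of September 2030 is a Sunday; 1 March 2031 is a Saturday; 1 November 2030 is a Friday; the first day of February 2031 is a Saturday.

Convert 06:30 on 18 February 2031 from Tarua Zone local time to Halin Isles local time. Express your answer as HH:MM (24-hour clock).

20:30

1 September 2030 is a Sunday, so the first Friday is September 6 and the fourth is September 27.
1 March 2031 is a Saturday, so the first Sunday is March 2.
Daylight saving runs 27 September 2030 – 2 March 2031; 18 February 2031 is inside that window, so Tarua Zone is at UTC+13:45.
06:30 Tarua Zone − 13h45m = 16:45 UTC (rolling into the previous day, 17 February 2031).
1 November 2030 is a Friday, so Sundays fall on 3, 10, 17, 24; the last is November 24.
1 February 2031 is a Saturday, so Sundays fall on 2, 9, 16, 23; the last is February 23.
At the standard offset (UTC+02:45), 16:45 UTC + 2h45m = 19:30 Halin Isles standard time.
The standard-time date in Halin Isles, 17 February 2031, lies within the daylight-saving period (24 November 2030 – 23 February 2031), so Halin Isles is on daylight time, UTC+03:45.
16:45 UTC + 3h45m = 20:30 Halin Isles.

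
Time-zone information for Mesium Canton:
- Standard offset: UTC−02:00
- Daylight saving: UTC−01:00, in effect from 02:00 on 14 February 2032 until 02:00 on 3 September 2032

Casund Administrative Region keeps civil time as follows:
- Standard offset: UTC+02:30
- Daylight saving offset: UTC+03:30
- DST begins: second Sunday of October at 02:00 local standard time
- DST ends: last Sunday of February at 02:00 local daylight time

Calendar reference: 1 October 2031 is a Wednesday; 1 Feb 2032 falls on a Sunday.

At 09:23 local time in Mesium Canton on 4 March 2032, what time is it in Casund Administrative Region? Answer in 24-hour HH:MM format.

4 March 2032 lies within the daylight-saving period (14 February – 3 September), so Mesium Canton is on daylight time, UTC−01:00.
09:23 Mesium Canton + 1h = 10:23 UTC.
1 October 2031 is a Wednesday, so the first Sunday is October 5 and the second is October 12.
1 February 2032 is a Sunday, so Sundays fall on 1, 8, 15, 22, 29; the last is February 29.
At the standard offset (UTC+02:30), 10:23 UTC + 2h30m = 12:53 Casund Administrative Region standard time.
Daylight saving runs 12 October 2031 – 29 February 2032; the standard-time date in Casund Administrative Region, 4 March 2032, is outside that window, so Casund Administrative Region is on standard time at UTC+02:30.
10:23 UTC + 2h30m = 12:53 Casund Administrative Region.

12:53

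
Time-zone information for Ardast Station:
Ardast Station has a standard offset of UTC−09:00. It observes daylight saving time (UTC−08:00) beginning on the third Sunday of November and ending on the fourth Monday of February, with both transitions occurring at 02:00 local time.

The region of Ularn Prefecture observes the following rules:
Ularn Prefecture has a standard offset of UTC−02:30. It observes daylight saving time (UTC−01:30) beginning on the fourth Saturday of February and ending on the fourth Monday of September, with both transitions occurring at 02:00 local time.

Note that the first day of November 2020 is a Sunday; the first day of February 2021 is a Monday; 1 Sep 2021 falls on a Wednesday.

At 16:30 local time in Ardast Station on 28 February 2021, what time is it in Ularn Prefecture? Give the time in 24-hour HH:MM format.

00:00

1 November 2020 is a Sunday, so the first Sunday is November 1 and the third is November 15.
1 February 2021 is a Monday, so the first Monday is February 1 and the fourth is February 22.
28 February 2021 is outside the daylight-saving period (15 November 2020 – 22 February 2021), so Ardast Station is on standard time, UTC−09:00.
16:30 Ardast Station + 9h = 01:30 UTC (rolling into the next day, 1 March 2021).
1 February 2021 is a Monday, so the first Saturday is February 6 and the fourth is February 27.
1 September 2021 is a Wednesday, so the first Monday is September 6 and the fourth is September 27.
At the standard offset (UTC−02:30), 01:30 UTC − 2h30m = 23:00 Ularn Prefecture standard time (rolling into the previous day, 28 February 2021).
The standard-time date in Ularn Prefecture, 28 February 2021, falls between 27 February and 27 September, so daylight saving is in effect and Ularn Prefecture is at UTC−01:30.
01:30 UTC − 1h30m = 00:00 Ularn Prefecture.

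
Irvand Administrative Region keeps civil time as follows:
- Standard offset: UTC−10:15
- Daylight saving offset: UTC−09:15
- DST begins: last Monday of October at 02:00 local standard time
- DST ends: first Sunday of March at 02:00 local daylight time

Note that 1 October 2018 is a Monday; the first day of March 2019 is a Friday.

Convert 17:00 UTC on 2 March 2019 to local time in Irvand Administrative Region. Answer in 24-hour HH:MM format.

1 October 2018 is a Monday, so Mondays fall on 1, 8, 15, 22, 29; the last is October 29.
1 March 2019 is a Friday, so the first Sunday is March 3.
At the standard offset (UTC−10:15), 17:00 UTC − 10h15m = 06:45 Irvand Administrative Region standard time.
The standard-time date in Irvand Administrative Region, 2 March 2019, lies within the daylight-saving period (29 October 2018 – 3 March 2019), so Irvand Administrative Region is on daylight time, UTC−09:15.
17:00 UTC − 9h15m = 07:45 local.

07:45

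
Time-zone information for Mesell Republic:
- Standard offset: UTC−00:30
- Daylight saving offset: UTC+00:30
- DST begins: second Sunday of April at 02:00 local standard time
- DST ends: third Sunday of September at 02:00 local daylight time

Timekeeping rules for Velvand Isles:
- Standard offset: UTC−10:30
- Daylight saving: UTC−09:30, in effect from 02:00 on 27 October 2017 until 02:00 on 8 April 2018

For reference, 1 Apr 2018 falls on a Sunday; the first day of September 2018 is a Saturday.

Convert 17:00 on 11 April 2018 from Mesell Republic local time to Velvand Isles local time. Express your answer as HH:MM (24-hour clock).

06:00

1 April 2018 is a Sunday, so the first Sunday is April 1 and the second is April 8.
1 September 2018 is a Saturday, so the first Sunday is September 2 and the third is September 16.
Daylight saving runs 8 April – 16 September; 11 April 2018 is inside that window, so Mesell Republic is at UTC+00:30.
17:00 Mesell Republic − 0h30m = 16:30 UTC.
At the standard offset (UTC−10:30), 16:30 UTC − 10h30m = 06:00 Velvand Isles standard time.
Daylight saving runs 27 October 2017 – 8 April 2018; the standard-time date in Velvand Isles, 11 April 2018, is outside that window, so Velvand Isles is on standard time at UTC−10:30.
16:30 UTC − 10h30m = 06:00 Velvand Isles.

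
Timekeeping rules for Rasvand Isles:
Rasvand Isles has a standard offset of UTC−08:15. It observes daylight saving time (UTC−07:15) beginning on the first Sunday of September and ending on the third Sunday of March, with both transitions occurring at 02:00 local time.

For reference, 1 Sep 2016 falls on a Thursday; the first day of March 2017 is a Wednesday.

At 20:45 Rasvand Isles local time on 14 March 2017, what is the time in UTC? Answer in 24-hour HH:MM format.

04:00

1 September 2016 is a Thursday, so the first Sunday is September 4.
1 March 2017 is a Wednesday, so the first Sunday is March 5 and the third is March 19.
14 March 2017 falls between 4 September 2016 and 19 March 2017, so daylight saving is in effect and Rasvand Isles is at UTC−07:15.
20:45 local + 7h15m = 04:00 UTC (rolling into the next day, 15 March 2017).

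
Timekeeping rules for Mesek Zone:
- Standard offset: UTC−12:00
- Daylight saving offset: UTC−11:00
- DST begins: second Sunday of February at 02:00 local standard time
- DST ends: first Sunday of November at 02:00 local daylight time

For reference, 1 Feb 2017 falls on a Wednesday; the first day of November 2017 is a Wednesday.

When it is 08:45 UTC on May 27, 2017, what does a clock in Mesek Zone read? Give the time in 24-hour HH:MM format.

21:45

1 February 2017 is a Wednesday, so the first Sunday is February 5 and the second is February 12.
1 November 2017 is a Wednesday, so the first Sunday is November 5.
At the standard offset (UTC−12:00), 08:45 UTC − 12h = 20:45 Mesek Zone standard time (rolling into the previous day, 26 May 2017).
The standard-time date in Mesek Zone, May 26, 2017, falls between 12 February and 5 November, so daylight saving is in effect and Mesek Zone is at UTC−11:00.
08:45 UTC − 11h = 21:45 local (rolling into the previous day, 26 May 2017).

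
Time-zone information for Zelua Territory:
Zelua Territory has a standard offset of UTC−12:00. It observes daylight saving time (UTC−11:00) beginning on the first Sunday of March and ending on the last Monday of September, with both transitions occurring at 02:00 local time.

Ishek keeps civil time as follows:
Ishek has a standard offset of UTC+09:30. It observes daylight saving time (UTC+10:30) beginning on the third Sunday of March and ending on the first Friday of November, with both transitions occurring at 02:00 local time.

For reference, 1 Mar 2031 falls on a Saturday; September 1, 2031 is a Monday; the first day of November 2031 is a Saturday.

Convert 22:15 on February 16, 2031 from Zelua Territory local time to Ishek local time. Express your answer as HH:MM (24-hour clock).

1 March 2031 is a Saturday, so the first Sunday is March 2.
1 September 2031 is a Monday, so Mondays fall on 1, 8, 15, 22, 29; the last is September 29.
February 16, 2031 does not fall between 2 March and 29 September, so daylight saving is not in effect and Zelua Territory is at UTC−12:00.
22:15 Zelua Territory + 12h = 10:15 UTC (rolling into the next day, 17 February 2031).
1 March 2031 is a Saturday, so the first Sunday is March 2 and the third is March 16.
1 November 2031 is a Saturday, so the first Friday is November 7.
At the standard offset (UTC+09:30), 10:15 UTC + 9h30m = 19:45 Ishek standard time.
The standard-time date in Ishek, February 17, 2031, is outside the daylight-saving period (16 March – 7 November), so Ishek is on standard time, UTC+09:30.
10:15 UTC + 9h30m = 19:45 Ishek.

19:45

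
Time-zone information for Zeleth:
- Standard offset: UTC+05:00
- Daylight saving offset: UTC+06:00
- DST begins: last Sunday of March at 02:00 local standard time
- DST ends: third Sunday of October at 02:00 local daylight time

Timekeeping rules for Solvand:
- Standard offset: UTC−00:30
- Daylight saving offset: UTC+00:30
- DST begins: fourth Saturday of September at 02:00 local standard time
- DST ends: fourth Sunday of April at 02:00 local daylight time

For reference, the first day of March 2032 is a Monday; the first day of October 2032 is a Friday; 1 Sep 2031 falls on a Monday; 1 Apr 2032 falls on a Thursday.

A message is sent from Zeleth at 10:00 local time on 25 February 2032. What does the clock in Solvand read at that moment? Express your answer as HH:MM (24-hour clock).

1 March 2032 is a Monday, so Sundays fall on 7, 14, 21, 28; the last is March 28.
1 October 2032 is a Friday, so the first Sunday is October 3 and the third is October 17.
Daylight saving runs 28 March – 17 October; 25 February 2032 is outside that window, so Zeleth is on standard time at UTC+05:00.
10:00 Zeleth − 5h = 05:00 UTC.
1 September 2031 is a Monday, so the first Saturday is September 6 and the fourth is September 27.
1 April 2032 is a Thursday, so the first Sunday is April 4 and the fourth is April 25.
At the standard offset (UTC−00:30), 05:00 UTC − 0h30m = 04:30 Solvand standard time.
The standard-time date in Solvand, 25 February 2032, falls between 27 September 2031 and 25 April 2032, so daylight saving is in effect and Solvand is at UTC+00:30.
05:00 UTC + 0h30m = 05:30 Solvand.

05:30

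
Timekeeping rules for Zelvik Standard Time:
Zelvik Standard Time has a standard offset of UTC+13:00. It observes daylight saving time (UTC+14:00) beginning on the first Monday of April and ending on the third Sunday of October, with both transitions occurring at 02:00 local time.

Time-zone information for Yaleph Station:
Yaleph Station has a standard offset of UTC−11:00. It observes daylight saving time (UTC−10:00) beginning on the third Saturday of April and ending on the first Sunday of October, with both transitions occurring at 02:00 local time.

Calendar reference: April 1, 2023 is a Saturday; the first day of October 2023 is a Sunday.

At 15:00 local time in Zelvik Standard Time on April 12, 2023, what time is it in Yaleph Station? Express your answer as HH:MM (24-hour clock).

1 April 2023 is a Saturday, so the first Monday is April 3.
1 October 2023 is a Sunday, so the first Sunday is October 1 and the third is October 15.
Daylight saving runs 3 April – 15 October; April 12, 2023 is inside that window, so Zelvik Standard Time is at UTC+14:00.
15:00 Zelvik Standard Time − 14h = 01:00 UTC.
1 April 2023 is a Saturday, so the first Saturday is April 1 and the third is April 15.
1 October 2023 is a Sunday, so the first Sunday is October 1.
At the standard offset (UTC−11:00), 01:00 UTC − 11h = 14:00 Yaleph Station standard time (rolling into the previous day, 11 April 2023).
Daylight saving runs 15 April – 1 October; the standard-time date in Yaleph Station, April 11, 2023, is outside that window, so Yaleph Station is on standard time at UTC−11:00.
01:00 UTC − 11h = 14:00 Yaleph Station (rolling into the previous day, 11 April 2023).

14:00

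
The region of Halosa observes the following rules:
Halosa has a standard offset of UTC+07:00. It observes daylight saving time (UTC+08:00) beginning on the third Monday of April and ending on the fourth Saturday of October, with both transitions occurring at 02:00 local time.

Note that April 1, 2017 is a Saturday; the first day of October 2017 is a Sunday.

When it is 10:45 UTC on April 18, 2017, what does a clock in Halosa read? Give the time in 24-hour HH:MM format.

18:45

1 April 2017 is a Saturday, so the first Monday is April 3 and the third is April 17.
1 October 2017 is a Sunday, so the first Saturday is October 7 and the fourth is October 28.
At the standard offset (UTC+07:00), 10:45 UTC + 7h = 17:45 Halosa standard time.
The standard-time date in Halosa, April 18, 2017, falls between 17 April and 28 October, so daylight saving is in effect and Halosa is at UTC+08:00.
10:45 UTC + 8h = 18:45 local.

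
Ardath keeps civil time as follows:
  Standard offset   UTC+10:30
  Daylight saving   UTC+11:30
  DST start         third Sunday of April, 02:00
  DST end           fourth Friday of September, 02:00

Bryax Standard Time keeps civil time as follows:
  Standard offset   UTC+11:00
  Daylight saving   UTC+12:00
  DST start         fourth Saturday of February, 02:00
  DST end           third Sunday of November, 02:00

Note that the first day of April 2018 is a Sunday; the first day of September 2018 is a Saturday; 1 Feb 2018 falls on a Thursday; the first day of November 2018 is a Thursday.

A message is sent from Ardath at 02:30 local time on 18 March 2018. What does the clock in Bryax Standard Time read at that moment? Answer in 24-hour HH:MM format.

04:00

1 April 2018 is a Sunday, so the first Sunday is April 1 and the third is April 15.
1 September 2018 is a Saturday, so the first Friday is September 7 and the fourth is September 28.
Daylight saving runs 15 April – 28 September; 18 March 2018 is outside that window, so Ardath is on standard time at UTC+10:30.
02:30 Ardath − 10h30m = 16:00 UTC (rolling into the previous day, 17 March 2018).
1 February 2018 is a Thursday, so the first Saturday is February 3 and the fourth is February 24.
1 November 2018 is a Thursday, so the first Sunday is November 4 and the third is November 18.
At the standard offset (UTC+11:00), 16:00 UTC + 11h = 03:00 Bryax Standard Time standard time (rolling into the next day, 18 March 2018).
The standard-time date in Bryax Standard Time, 18 March 2018, falls between 24 February and 18 November, so daylight saving is in effect and Bryax Standard Time is at UTC+12:00.
16:00 UTC + 12h = 04:00 Bryax Standard Time (rolling into the next day, 18 March 2018).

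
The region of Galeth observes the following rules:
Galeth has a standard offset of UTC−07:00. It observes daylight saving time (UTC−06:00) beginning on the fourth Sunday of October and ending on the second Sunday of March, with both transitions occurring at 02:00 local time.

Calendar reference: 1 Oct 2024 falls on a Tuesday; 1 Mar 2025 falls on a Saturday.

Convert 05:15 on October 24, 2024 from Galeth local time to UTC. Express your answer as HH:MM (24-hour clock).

1 October 2024 is a Tuesday, so the first Sunday is October 6 and the fourth is October 27.
1 March 2025 is a Saturday, so the first Sunday is March 2 and the second is March 9.
Daylight saving runs 27 October 2024 – 9 March 2025; October 24, 2024 is outside that window, so Galeth is on standard time at UTC−07:00.
05:15 local + 7h = 12:15 UTC.

12:15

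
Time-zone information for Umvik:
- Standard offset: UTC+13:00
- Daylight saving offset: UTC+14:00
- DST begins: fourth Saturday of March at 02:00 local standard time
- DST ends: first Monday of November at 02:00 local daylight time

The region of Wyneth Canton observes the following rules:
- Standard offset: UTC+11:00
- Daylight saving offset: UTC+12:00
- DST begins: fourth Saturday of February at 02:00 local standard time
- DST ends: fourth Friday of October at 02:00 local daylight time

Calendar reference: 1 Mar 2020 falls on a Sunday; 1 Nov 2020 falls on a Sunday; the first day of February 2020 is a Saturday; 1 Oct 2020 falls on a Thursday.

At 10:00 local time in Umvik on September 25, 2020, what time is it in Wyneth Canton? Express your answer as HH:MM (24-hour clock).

1 March 2020 is a Sunday, so the first Saturday is March 7 and the fourth is March 28.
1 November 2020 is a Sunday, so the first Monday is November 2.
Daylight saving runs 28 March – 2 November; September 25, 2020 is inside that window, so Umvik is at UTC+14:00.
10:00 Umvik − 14h = 20:00 UTC (rolling into the previous day, 24 September 2020).
1 February 2020 is a Saturday, so the first Saturday is February 1 and the fourth is February 22.
1 October 2020 is a Thursday, so the first Friday is October 2 and the fourth is October 23.
At the standard offset (UTC+11:00), 20:00 UTC + 11h = 07:00 Wyneth Canton standard time (rolling into the next day, 25 September 2020).
The standard-time date in Wyneth Canton, September 25, 2020, lies within the daylight-saving period (22 February – 23 October), so Wyneth Canton is on daylight time, UTC+12:00.
20:00 UTC + 12h = 08:00 Wyneth Canton (rolling into the next day, 25 September 2020).

08:00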